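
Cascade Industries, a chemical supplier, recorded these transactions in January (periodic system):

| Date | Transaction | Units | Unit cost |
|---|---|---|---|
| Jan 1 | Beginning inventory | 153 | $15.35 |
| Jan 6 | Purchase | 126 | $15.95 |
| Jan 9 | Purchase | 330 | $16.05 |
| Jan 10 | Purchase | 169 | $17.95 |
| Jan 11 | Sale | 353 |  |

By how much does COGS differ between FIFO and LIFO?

$440.80

FIFO COGS: 153 @ $15.35 + 126 @ $15.95 + 74 @ $16.05 = $5,545.95
LIFO COGS: 169 @ $17.95 + 184 @ $16.05 = $5,986.75
Difference = |$5,545.95 − $5,986.75| = $440.80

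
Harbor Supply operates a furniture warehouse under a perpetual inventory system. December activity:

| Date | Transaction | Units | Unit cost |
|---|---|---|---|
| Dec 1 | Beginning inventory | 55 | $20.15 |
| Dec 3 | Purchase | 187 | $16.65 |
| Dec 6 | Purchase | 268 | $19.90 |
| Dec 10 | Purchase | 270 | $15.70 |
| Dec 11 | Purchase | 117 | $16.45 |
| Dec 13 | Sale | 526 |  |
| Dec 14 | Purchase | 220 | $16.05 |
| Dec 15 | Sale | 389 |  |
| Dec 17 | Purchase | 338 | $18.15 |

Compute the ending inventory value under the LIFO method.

Ending inventory = $9,690.50

Dec 13, 526 sold [LIFO — newest first]: 117 @ $16.45 + 270 @ $15.70 + 139 @ $19.90 = $8,929.75
Dec 15, 389 sold [LIFO — newest first]: 220 @ $16.05 + 129 @ $19.90 + 40 @ $16.65 = $6,764.10
Total COGS = $8,929.75 + $6,764.10 = $15,693.85
Ending inventory: 55 @ $20.15 + 147 @ $16.65 + 338 @ $18.15 = $9,690.50
Check: goods available $25,384.35 = COGS $15,693.85 + ending $9,690.50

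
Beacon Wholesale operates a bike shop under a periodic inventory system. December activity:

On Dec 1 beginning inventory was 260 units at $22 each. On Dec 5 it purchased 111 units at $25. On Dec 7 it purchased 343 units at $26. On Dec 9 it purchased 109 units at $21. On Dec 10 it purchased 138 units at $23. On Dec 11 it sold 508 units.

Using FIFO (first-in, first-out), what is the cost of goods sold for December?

Dec 11, 508 sold [FIFO — oldest first]: 260 @ $22 + 111 @ $25 + 137 @ $26 = $12,057
Ending inventory: 206 @ $26 + 109 @ $21 + 138 @ $23 = $10,819
Check: goods available $22,876 = COGS $12,057 + ending $10,819

COGS = $12,057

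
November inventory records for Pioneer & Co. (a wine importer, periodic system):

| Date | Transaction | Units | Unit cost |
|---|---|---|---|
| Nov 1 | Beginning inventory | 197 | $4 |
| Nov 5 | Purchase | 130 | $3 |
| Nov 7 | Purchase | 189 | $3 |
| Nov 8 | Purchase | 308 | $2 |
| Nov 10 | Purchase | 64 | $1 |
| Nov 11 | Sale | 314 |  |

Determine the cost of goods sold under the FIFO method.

COGS = $1,139

Nov 11, 314 sold [FIFO — oldest first]: 197 @ $4 + 117 @ $3 = $1,139
Ending inventory: 13 @ $3 + 189 @ $3 + 308 @ $2 + 64 @ $1 = $1,286
Check: goods available $2,425 = COGS $1,139 + ending $1,286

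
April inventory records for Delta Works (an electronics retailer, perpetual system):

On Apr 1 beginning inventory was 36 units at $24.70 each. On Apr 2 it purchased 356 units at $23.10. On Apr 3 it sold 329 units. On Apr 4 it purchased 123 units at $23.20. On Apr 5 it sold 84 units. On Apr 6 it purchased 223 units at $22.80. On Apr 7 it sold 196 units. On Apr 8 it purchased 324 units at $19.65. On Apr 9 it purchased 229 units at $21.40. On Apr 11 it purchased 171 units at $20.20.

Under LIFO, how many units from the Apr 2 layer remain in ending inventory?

Apr 3, 329 sold [LIFO — newest first]: 329 @ $23.10 = $7,599.90
Apr 5, 84 sold [LIFO — newest first]: 84 @ $23.20 = $1,948.80
Apr 7, 196 sold [LIFO — newest first]: 196 @ $22.80 = $4,468.80
Total COGS = $7,599.90 + $1,948.80 + $4,468.80 = $14,017.50
Ending inventory: 36 @ $24.70 + 27 @ $23.10 + 39 @ $23.20 + 27 @ $22.80 + 324 @ $19.65 + 229 @ $21.40 + 171 @ $20.20 = $17,754.70
Check: goods available $31,772.20 = COGS $14,017.50 + ending $17,754.70

27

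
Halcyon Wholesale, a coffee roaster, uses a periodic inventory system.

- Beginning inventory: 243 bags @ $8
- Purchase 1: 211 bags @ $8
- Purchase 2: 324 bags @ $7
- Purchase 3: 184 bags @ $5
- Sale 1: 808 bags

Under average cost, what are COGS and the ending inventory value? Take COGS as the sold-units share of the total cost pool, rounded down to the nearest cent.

Sale 1, sell 808: 808/962 × $6,820.00 → $5,728.23
Ending inventory (cost pool remaining) = $1,091.77
Check: goods available $6,820.00 = COGS $5,728.23 + ending $1,091.77

COGS = $5,728.23; ending inventory = $1,091.77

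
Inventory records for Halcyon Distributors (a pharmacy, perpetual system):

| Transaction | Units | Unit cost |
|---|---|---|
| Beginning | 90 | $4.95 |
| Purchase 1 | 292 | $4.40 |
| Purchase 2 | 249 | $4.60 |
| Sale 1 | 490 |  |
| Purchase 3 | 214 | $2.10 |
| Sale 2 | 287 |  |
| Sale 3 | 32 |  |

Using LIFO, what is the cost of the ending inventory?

Ending inventory = $178.20

Sale 1 (490) [LIFO — newest first]: 249 @ $4.60 + 241 @ $4.40 = $2,205.80
Sale 2 (287) [LIFO — newest first]: 214 @ $2.10 + 51 @ $4.40 + 22 @ $4.95 = $782.70
Sale 3 (32) [LIFO — newest first]: 32 @ $4.95 = $158.40
Total COGS = $2,205.80 + $782.70 + $158.40 = $3,146.90
Ending inventory: 36 @ $4.95 = $178.20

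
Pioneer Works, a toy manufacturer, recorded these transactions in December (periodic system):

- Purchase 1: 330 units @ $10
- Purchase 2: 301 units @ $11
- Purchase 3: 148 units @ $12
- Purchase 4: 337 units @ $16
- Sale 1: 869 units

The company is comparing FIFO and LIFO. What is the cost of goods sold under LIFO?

FIFO COGS: 330 @ $10 + 301 @ $11 + 148 @ $12 + 90 @ $16 = $9,827
LIFO COGS: 337 @ $16 + 148 @ $12 + 301 @ $11 + 83 @ $10 = $11,309

COGS = $11,309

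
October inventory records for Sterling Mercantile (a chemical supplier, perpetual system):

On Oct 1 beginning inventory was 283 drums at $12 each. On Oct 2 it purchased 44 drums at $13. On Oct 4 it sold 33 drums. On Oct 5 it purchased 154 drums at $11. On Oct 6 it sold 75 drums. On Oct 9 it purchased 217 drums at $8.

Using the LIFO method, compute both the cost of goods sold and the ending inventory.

COGS = $1,254; ending inventory = $6,144

Oct 4, 33 sold [LIFO — newest first]: 33 @ $13 = $429
Oct 6, 75 sold [LIFO — newest first]: 75 @ $11 = $825
Total COGS = $429 + $825 = $1,254
Ending inventory: 283 @ $12 + 11 @ $13 + 79 @ $11 + 217 @ $8 = $6,144
Check: goods available $7,398 = COGS $1,254 + ending $6,144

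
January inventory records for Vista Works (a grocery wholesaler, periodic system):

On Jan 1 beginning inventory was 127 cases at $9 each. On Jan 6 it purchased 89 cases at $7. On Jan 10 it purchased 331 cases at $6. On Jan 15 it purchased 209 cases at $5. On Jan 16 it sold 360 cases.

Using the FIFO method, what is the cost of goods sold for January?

Jan 16, 360 sold [FIFO — oldest first]: 127 @ $9 + 89 @ $7 + 144 @ $6 = $2,630
Ending inventory: 187 @ $6 + 209 @ $5 = $2,167

COGS = $2,630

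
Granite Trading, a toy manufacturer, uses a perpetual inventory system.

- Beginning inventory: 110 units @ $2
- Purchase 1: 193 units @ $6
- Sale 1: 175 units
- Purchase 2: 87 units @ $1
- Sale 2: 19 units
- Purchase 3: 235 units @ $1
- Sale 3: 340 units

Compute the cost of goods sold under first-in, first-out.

COGS = $1,609

Sale 1 (175) [FIFO — oldest first]: 110 @ $2 + 65 @ $6 = $610
Sale 2 (19) [FIFO — oldest first]: 19 @ $6 = $114
Sale 3 (340) [FIFO — oldest first]: 109 @ $6 + 87 @ $1 + 144 @ $1 = $885
Total COGS = $610 + $114 + $885 = $1,609
Ending inventory: 91 @ $1 = $91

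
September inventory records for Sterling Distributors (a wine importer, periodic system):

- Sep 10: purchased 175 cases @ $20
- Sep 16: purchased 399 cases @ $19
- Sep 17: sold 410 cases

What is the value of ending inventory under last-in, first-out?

Ending inventory = $3,280

Sep 17, 410 sold [LIFO — newest first]: 399 @ $19 + 11 @ $20 = $7,801
Ending inventory: 164 @ $20 = $3,280
Check: goods available $11,081 = COGS $7,801 + ending $3,280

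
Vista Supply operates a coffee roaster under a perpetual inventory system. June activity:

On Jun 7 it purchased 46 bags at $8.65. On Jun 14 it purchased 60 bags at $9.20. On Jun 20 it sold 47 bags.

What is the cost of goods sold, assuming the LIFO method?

Jun 20, 47 sold [LIFO — newest first]: 47 @ $9.20 = $432.40
Ending inventory: 46 @ $8.65 + 13 @ $9.20 = $517.50

COGS = $432.40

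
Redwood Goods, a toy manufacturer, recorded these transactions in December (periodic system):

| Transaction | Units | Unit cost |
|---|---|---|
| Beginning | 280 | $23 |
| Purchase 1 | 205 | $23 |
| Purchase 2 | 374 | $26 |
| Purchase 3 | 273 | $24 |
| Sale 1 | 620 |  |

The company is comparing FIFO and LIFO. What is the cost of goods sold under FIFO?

COGS = $14,665

FIFO COGS: 280 @ $23 + 205 @ $23 + 135 @ $26 = $14,665
LIFO COGS: 273 @ $24 + 347 @ $26 = $15,574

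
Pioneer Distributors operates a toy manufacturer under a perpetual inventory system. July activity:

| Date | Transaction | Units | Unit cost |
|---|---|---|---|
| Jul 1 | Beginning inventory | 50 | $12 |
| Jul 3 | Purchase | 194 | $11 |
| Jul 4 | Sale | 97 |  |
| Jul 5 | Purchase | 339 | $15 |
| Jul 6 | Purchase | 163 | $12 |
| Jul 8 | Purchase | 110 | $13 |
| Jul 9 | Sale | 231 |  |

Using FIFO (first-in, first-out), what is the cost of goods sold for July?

COGS = $3,994

Jul 4, 97 sold [FIFO — oldest first]: 50 @ $12 + 47 @ $11 = $1,117
Jul 9, 231 sold [FIFO — oldest first]: 147 @ $11 + 84 @ $15 = $2,877
Total COGS = $1,117 + $2,877 = $3,994
Ending inventory: 255 @ $15 + 163 @ $12 + 110 @ $13 = $7,211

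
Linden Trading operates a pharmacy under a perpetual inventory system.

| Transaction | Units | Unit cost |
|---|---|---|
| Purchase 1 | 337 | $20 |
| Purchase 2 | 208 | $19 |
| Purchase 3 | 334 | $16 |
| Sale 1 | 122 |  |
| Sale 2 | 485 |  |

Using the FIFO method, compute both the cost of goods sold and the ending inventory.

COGS = $11,684; ending inventory = $4,352

Sale 1 (122) [FIFO — oldest first]: 122 @ $20 = $2,440
Sale 2 (485) [FIFO — oldest first]: 215 @ $20 + 208 @ $19 + 62 @ $16 = $9,244
Total COGS = $2,440 + $9,244 = $11,684
Ending inventory: 272 @ $16 = $4,352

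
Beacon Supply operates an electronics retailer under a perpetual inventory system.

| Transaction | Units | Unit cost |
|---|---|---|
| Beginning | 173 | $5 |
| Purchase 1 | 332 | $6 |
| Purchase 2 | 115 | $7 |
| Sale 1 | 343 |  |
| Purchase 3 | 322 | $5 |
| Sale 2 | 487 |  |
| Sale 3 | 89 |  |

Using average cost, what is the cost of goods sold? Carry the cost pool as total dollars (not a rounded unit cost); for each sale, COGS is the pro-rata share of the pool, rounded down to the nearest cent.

After Beginning: 173 on hand, pool $865.00 (≈ $5.0000 each)
After Purchase 1: 505 on hand, pool $2,857.00 (≈ $5.6574 each)
After Purchase 2: 620 on hand, pool $3,662.00 (≈ $5.9065 each)
Sale 1, sell 343: 343/620 × $3,662.00 → $2,025.91
After Purchase 3: 599 on hand, pool $3,246.09 (≈ $5.4192 each)
Sale 2, sell 487: 487/599 × $3,246.09 → $2,639.14
Sale 3, sell 89: 89/112 × $606.95 → $482.30
Total COGS = $2,025.91 + $2,639.14 + $482.30 = $5,147.35
Ending inventory (cost pool remaining) = $124.65
Check: goods available $5,272.00 = COGS $5,147.35 + ending $124.65

COGS = $5,147.35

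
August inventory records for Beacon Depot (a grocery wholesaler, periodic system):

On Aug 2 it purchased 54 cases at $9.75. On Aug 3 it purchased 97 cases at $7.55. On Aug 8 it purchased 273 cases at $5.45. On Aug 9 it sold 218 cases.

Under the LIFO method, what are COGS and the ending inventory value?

COGS = $1,188.10; ending inventory = $1,558.60

Aug 9, 218 sold [LIFO — newest first]: 218 @ $5.45 = $1,188.10
Ending inventory: 54 @ $9.75 + 97 @ $7.55 + 55 @ $5.45 = $1,558.60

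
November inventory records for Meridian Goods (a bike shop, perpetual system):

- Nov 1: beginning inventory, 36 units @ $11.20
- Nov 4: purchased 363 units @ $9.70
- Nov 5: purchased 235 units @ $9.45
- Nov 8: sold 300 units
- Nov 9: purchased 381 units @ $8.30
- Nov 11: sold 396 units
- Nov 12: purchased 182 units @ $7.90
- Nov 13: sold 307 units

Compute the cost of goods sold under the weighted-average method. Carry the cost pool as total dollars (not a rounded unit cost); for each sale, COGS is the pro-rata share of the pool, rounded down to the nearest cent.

After Nov 1: 36 on hand, pool $403.20 (≈ $11.2000 each)
After Nov 4: 399 on hand, pool $3,924.30 (≈ $9.8353 each)
After Nov 5: 634 on hand, pool $6,145.05 (≈ $9.6925 each)
Nov 8, sell 300: 300/634 × $6,145.05 → $2,907.75
After Nov 9: 715 on hand, pool $6,399.60 (≈ $8.9505 each)
Nov 11, sell 396: 396/715 × $6,399.60 → $3,544.39
After Nov 12: 501 on hand, pool $4,293.01 (≈ $8.5689 each)
Nov 13, sell 307: 307/501 × $4,293.01 → $2,630.64
Total COGS = $2,907.75 + $3,544.39 + $2,630.64 = $9,082.78
Ending inventory (cost pool remaining) = $1,662.37
Check: goods available $10,745.15 = COGS $9,082.78 + ending $1,662.37

COGS = $9,082.78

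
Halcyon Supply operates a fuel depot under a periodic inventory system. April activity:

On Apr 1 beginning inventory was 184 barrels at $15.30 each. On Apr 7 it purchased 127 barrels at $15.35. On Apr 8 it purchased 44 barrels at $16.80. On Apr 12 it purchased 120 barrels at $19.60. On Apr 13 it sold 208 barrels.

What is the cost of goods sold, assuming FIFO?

Apr 13, 208 sold [FIFO — oldest first]: 184 @ $15.30 + 24 @ $15.35 = $3,183.60
Ending inventory: 103 @ $15.35 + 44 @ $16.80 + 120 @ $19.60 = $4,672.25

COGS = $3,183.60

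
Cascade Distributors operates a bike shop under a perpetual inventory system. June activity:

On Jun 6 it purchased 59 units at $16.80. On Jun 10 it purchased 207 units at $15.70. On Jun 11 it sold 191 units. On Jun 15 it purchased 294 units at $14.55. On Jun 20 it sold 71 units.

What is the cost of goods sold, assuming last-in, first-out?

COGS = $4,031.75

Jun 11, 191 sold [LIFO — newest first]: 191 @ $15.70 = $2,998.70
Jun 20, 71 sold [LIFO — newest first]: 71 @ $14.55 = $1,033.05
Total COGS = $2,998.70 + $1,033.05 = $4,031.75
Ending inventory: 59 @ $16.80 + 16 @ $15.70 + 223 @ $14.55 = $4,487.05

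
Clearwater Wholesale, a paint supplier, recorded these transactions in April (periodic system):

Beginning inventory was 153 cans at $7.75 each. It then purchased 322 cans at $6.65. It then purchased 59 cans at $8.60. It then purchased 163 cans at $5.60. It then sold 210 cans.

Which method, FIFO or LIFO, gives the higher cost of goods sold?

FIFO

FIFO COGS: 153 @ $7.75 + 57 @ $6.65 = $1,564.80
LIFO COGS: 163 @ $5.60 + 47 @ $8.60 = $1,317.00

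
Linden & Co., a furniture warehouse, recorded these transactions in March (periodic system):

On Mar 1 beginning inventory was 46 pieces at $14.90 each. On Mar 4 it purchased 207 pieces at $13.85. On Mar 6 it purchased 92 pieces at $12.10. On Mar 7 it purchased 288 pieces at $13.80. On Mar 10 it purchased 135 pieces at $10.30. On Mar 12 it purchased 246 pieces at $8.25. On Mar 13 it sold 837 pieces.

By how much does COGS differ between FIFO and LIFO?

FIFO COGS: 46 @ $14.90 + 207 @ $13.85 + 92 @ $12.10 + 288 @ $13.80 + 135 @ $10.30 + 69 @ $8.25 = $10,599.70
LIFO COGS: 246 @ $8.25 + 135 @ $10.30 + 288 @ $13.80 + 92 @ $12.10 + 76 @ $13.85 = $9,560.20
Difference = |$10,599.70 − $9,560.20| = $1,039.50

$1,039.50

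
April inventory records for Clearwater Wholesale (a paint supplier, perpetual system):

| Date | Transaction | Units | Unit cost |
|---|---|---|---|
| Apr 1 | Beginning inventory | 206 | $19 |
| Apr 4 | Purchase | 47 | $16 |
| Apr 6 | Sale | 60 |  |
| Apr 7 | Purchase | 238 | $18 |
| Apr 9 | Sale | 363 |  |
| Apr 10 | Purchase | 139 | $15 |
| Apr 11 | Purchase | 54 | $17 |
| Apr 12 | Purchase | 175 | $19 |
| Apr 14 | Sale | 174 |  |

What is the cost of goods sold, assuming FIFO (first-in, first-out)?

COGS = $10,540

Apr 6, 60 sold [FIFO — oldest first]: 60 @ $19 = $1,140
Apr 9, 363 sold [FIFO — oldest first]: 146 @ $19 + 47 @ $16 + 170 @ $18 = $6,586
Apr 14, 174 sold [FIFO — oldest first]: 68 @ $18 + 106 @ $15 = $2,814
Total COGS = $1,140 + $6,586 + $2,814 = $10,540
Ending inventory: 33 @ $15 + 54 @ $17 + 175 @ $19 = $4,738
Check: goods available $15,278 = COGS $10,540 + ending $4,738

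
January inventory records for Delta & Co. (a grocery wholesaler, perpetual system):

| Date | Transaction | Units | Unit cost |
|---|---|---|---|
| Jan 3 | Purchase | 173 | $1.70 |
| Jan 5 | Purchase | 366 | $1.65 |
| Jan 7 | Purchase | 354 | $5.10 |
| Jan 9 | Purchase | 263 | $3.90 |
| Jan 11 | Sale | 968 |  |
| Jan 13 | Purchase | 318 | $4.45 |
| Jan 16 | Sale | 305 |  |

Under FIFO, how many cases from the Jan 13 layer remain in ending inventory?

Jan 11, 968 sold [FIFO — oldest first]: 173 @ $1.70 + 366 @ $1.65 + 354 @ $5.10 + 75 @ $3.90 = $2,995.90
Jan 16, 305 sold [FIFO — oldest first]: 188 @ $3.90 + 117 @ $4.45 = $1,253.85
Total COGS = $2,995.90 + $1,253.85 = $4,249.75
Ending inventory: 201 @ $4.45 = $894.45
Check: goods available $5,144.20 = COGS $4,249.75 + ending $894.45

201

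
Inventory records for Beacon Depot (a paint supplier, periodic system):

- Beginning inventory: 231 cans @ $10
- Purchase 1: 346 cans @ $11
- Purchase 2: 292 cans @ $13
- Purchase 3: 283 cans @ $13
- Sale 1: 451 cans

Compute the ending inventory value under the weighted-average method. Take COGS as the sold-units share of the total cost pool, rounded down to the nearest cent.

Sale 1, sell 451: 451/1152 × $13,591.00 → $5,320.78
Ending inventory (cost pool remaining) = $8,270.22
Check: goods available $13,591.00 = COGS $5,320.78 + ending $8,270.22

Ending inventory = $8,270.22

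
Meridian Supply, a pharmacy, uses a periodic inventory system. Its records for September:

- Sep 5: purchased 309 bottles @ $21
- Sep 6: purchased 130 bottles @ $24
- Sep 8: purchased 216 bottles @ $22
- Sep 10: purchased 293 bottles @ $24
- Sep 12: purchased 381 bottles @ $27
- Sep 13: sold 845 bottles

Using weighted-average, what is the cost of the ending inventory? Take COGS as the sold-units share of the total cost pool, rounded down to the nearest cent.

Sep 13, sell 845: 845/1329 × $31,680.00 → $20,142.66
Ending inventory (cost pool remaining) = $11,537.34

Ending inventory = $11,537.34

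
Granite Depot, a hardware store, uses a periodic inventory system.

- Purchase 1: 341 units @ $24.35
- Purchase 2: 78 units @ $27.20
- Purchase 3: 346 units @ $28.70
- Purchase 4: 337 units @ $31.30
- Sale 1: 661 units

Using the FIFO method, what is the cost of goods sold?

Sale 1 (661) [FIFO — oldest first]: 341 @ $24.35 + 78 @ $27.20 + 242 @ $28.70 = $17,370.35
Ending inventory: 104 @ $28.70 + 337 @ $31.30 = $13,532.90

COGS = $17,370.35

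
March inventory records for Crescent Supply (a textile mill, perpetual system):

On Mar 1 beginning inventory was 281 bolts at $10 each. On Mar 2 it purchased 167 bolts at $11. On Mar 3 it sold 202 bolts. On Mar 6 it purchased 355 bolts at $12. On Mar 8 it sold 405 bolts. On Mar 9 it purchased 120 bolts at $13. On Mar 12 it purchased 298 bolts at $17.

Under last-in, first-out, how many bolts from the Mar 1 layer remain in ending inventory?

196

Mar 3, 202 sold [LIFO — newest first]: 167 @ $11 + 35 @ $10 = $2,187
Mar 8, 405 sold [LIFO — newest first]: 355 @ $12 + 50 @ $10 = $4,760
Total COGS = $2,187 + $4,760 = $6,947
Ending inventory: 196 @ $10 + 120 @ $13 + 298 @ $17 = $8,586
Check: goods available $15,533 = COGS $6,947 + ending $8,586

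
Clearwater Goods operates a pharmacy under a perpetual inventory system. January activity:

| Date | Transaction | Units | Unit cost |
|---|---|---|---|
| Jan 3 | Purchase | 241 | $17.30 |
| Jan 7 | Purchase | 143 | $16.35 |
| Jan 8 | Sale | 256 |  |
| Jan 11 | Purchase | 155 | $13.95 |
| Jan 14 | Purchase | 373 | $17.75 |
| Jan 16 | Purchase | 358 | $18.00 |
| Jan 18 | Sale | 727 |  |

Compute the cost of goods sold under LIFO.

Jan 8, 256 sold [LIFO — newest first]: 143 @ $16.35 + 113 @ $17.30 = $4,292.95
Jan 18, 727 sold [LIFO — newest first]: 358 @ $18.00 + 369 @ $17.75 = $12,993.75
Total COGS = $4,292.95 + $12,993.75 = $17,286.70
Ending inventory: 128 @ $17.30 + 155 @ $13.95 + 4 @ $17.75 = $4,447.65
Check: goods available $21,734.35 = COGS $17,286.70 + ending $4,447.65

COGS = $17,286.70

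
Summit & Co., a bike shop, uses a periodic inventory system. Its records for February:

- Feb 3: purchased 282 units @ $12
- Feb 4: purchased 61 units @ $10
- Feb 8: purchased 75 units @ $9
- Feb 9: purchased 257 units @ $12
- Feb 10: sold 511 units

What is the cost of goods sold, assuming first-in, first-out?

Feb 10, 511 sold [FIFO — oldest first]: 282 @ $12 + 61 @ $10 + 75 @ $9 + 93 @ $12 = $5,785
Ending inventory: 164 @ $12 = $1,968
Check: goods available $7,753 = COGS $5,785 + ending $1,968

COGS = $5,785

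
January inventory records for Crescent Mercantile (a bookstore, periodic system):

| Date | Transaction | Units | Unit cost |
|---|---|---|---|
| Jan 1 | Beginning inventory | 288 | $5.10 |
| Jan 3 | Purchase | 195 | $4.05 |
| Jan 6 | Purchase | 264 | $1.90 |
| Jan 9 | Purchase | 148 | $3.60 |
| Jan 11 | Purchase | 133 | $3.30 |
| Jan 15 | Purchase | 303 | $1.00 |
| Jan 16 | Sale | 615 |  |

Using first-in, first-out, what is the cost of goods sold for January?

Jan 16, 615 sold [FIFO — oldest first]: 288 @ $5.10 + 195 @ $4.05 + 132 @ $1.90 = $2,509.35
Ending inventory: 132 @ $1.90 + 148 @ $3.60 + 133 @ $3.30 + 303 @ $1.00 = $1,525.50

COGS = $2,509.35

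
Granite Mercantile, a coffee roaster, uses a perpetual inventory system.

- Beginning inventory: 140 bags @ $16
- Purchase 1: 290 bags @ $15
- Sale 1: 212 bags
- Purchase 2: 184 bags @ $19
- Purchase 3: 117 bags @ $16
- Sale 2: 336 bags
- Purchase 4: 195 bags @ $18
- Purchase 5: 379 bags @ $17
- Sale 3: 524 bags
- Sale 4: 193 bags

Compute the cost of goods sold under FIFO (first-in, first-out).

Sale 1 (212) [FIFO — oldest first]: 140 @ $16 + 72 @ $15 = $3,320
Sale 2 (336) [FIFO — oldest first]: 218 @ $15 + 118 @ $19 = $5,512
Sale 3 (524) [FIFO — oldest first]: 66 @ $19 + 117 @ $16 + 195 @ $18 + 146 @ $17 = $9,118
Sale 4 (193) [FIFO — oldest first]: 193 @ $17 = $3,281
Total COGS = $3,320 + $5,512 + $9,118 + $3,281 = $21,231
Ending inventory: 40 @ $17 = $680

COGS = $21,231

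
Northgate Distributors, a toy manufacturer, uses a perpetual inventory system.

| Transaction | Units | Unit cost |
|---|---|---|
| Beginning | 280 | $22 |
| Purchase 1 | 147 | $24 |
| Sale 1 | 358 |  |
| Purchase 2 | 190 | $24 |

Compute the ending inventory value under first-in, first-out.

Sale 1 (358) [FIFO — oldest first]: 280 @ $22 + 78 @ $24 = $8,032
Ending inventory: 69 @ $24 + 190 @ $24 = $6,216

Ending inventory = $6,216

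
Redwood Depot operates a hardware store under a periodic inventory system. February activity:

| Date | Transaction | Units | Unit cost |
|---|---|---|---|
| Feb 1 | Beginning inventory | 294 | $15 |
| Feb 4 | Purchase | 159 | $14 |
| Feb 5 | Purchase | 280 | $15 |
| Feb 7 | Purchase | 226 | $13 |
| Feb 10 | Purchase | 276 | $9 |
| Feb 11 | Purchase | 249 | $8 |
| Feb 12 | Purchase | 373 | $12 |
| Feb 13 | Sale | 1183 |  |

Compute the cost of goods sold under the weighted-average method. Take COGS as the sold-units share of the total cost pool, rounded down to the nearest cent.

COGS = $14,477.57

Feb 13, sell 1183: 1183/1857 × $22,726.00 → $14,477.57
Ending inventory (cost pool remaining) = $8,248.43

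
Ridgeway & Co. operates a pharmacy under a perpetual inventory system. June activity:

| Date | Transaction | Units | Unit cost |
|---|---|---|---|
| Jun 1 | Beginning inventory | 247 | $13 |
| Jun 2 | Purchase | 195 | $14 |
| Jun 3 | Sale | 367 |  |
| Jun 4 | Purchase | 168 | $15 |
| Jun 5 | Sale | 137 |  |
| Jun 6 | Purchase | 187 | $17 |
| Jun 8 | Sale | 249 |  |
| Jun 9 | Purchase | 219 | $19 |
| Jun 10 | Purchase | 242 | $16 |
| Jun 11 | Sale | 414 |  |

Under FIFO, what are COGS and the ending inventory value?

Jun 3, 367 sold [FIFO — oldest first]: 247 @ $13 + 120 @ $14 = $4,891
Jun 5, 137 sold [FIFO — oldest first]: 75 @ $14 + 62 @ $15 = $1,980
Jun 8, 249 sold [FIFO — oldest first]: 106 @ $15 + 143 @ $17 = $4,021
Jun 11, 414 sold [FIFO — oldest first]: 44 @ $17 + 219 @ $19 + 151 @ $16 = $7,325
Total COGS = $4,891 + $1,980 + $4,021 + $7,325 = $18,217
Ending inventory: 91 @ $16 = $1,456
Check: goods available $19,673 = COGS $18,217 + ending $1,456

COGS = $18,217; ending inventory = $1,456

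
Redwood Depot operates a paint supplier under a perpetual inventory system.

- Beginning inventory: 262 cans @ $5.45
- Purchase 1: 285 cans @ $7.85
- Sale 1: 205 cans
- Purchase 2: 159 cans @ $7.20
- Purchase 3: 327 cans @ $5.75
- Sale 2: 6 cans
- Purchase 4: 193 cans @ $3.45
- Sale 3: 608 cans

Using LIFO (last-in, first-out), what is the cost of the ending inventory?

Sale 1 (205) [LIFO — newest first]: 205 @ $7.85 = $1,609.25
Sale 2 (6) [LIFO — newest first]: 6 @ $5.75 = $34.50
Sale 3 (608) [LIFO — newest first]: 193 @ $3.45 + 321 @ $5.75 + 94 @ $7.20 = $3,188.40
Total COGS = $1,609.25 + $34.50 + $3,188.40 = $4,832.15
Ending inventory: 262 @ $5.45 + 80 @ $7.85 + 65 @ $7.20 = $2,523.90

Ending inventory = $2,523.90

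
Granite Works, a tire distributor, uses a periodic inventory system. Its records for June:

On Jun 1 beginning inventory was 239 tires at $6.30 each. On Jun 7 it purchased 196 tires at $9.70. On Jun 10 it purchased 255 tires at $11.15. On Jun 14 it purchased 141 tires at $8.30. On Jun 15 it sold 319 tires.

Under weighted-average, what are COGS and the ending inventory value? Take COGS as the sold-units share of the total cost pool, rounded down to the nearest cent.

Jun 15, sell 319: 319/831 × $7,420.45 → $2,848.52
Ending inventory (cost pool remaining) = $4,571.93

COGS = $2,848.52; ending inventory = $4,571.93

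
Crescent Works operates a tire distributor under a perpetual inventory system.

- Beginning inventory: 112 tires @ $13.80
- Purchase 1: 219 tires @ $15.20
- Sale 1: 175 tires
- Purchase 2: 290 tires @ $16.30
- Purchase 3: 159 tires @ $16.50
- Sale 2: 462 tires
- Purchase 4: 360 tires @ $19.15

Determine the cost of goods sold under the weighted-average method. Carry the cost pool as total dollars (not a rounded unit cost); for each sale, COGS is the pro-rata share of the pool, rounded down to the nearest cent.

COGS = $9,944.50

After Beginning: 112 on hand, pool $1,545.60 (≈ $13.8000 each)
After Purchase 1: 331 on hand, pool $4,874.40 (≈ $14.7263 each)
Sale 1, sell 175: 175/331 × $4,874.40 → $2,577.09
After Purchase 2: 446 on hand, pool $7,024.31 (≈ $15.7496 each)
After Purchase 3: 605 on hand, pool $9,647.81 (≈ $15.9468 each)
Sale 2, sell 462: 462/605 × $9,647.81 → $7,367.41
After Purchase 4: 503 on hand, pool $9,174.40 (≈ $18.2394 each)
Total COGS = $2,577.09 + $7,367.41 = $9,944.50
Ending inventory (cost pool remaining) = $9,174.40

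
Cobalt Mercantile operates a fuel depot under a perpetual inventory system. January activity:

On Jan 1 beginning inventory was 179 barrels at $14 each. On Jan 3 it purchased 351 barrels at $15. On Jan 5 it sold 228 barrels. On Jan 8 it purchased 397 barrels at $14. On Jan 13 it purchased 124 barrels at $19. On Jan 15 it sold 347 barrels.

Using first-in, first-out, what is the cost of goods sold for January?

COGS = $8,401

Jan 5, 228 sold [FIFO — oldest first]: 179 @ $14 + 49 @ $15 = $3,241
Jan 15, 347 sold [FIFO — oldest first]: 302 @ $15 + 45 @ $14 = $5,160
Total COGS = $3,241 + $5,160 = $8,401
Ending inventory: 352 @ $14 + 124 @ $19 = $7,284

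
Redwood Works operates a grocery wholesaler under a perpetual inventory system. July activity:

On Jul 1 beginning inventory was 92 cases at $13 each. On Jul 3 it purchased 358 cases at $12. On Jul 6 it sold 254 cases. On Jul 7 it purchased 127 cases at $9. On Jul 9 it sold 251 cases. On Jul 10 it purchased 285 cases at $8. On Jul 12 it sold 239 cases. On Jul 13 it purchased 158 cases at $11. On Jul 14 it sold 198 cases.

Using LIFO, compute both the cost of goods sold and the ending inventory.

Jul 6, 254 sold [LIFO — newest first]: 254 @ $12 = $3,048
Jul 9, 251 sold [LIFO — newest first]: 127 @ $9 + 104 @ $12 + 20 @ $13 = $2,651
Jul 12, 239 sold [LIFO — newest first]: 239 @ $8 = $1,912
Jul 14, 198 sold [LIFO — newest first]: 158 @ $11 + 40 @ $8 = $2,058
Total COGS = $3,048 + $2,651 + $1,912 + $2,058 = $9,669
Ending inventory: 72 @ $13 + 6 @ $8 = $984

COGS = $9,669; ending inventory = $984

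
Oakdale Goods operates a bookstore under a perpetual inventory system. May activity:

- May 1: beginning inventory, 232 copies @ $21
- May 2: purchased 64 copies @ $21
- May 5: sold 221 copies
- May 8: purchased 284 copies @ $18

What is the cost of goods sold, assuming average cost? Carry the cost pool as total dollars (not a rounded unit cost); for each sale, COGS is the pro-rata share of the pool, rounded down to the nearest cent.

COGS = $4,641.00

After May 1: 232 on hand, pool $4,872.00 (≈ $21.0000 each)
After May 2: 296 on hand, pool $6,216.00 (≈ $21.0000 each)
May 5, sell 221: 221/296 × $6,216.00 → $4,641.00
After May 8: 359 on hand, pool $6,687.00 (≈ $18.6267 each)
Ending inventory (cost pool remaining) = $6,687.00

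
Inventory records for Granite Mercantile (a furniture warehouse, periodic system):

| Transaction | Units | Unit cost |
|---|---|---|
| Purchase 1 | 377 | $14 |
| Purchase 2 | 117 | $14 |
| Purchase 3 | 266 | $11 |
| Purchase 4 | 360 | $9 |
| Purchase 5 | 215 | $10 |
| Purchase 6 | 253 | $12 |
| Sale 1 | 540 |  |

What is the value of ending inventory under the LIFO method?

Sale 1 (540) [LIFO — newest first]: 253 @ $12 + 215 @ $10 + 72 @ $9 = $5,834
Ending inventory: 377 @ $14 + 117 @ $14 + 266 @ $11 + 288 @ $9 = $12,434

Ending inventory = $12,434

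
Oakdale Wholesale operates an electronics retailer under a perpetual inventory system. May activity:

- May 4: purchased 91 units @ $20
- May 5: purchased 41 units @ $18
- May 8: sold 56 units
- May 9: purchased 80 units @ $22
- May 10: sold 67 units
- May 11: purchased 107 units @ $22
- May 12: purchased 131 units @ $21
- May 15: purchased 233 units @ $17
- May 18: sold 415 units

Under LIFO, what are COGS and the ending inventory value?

May 8, 56 sold [LIFO — newest first]: 41 @ $18 + 15 @ $20 = $1,038
May 10, 67 sold [LIFO — newest first]: 67 @ $22 = $1,474
May 18, 415 sold [LIFO — newest first]: 233 @ $17 + 131 @ $21 + 51 @ $22 = $7,834
Total COGS = $1,038 + $1,474 + $7,834 = $10,346
Ending inventory: 76 @ $20 + 13 @ $22 + 56 @ $22 = $3,038

COGS = $10,346; ending inventory = $3,038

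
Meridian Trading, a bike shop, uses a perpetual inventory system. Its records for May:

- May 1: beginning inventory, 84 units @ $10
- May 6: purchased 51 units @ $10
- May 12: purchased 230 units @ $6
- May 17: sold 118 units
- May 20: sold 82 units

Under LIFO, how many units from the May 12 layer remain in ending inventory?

May 17, 118 sold [LIFO — newest first]: 118 @ $6 = $708
May 20, 82 sold [LIFO — newest first]: 82 @ $6 = $492
Total COGS = $708 + $492 = $1,200
Ending inventory: 84 @ $10 + 51 @ $10 + 30 @ $6 = $1,530

30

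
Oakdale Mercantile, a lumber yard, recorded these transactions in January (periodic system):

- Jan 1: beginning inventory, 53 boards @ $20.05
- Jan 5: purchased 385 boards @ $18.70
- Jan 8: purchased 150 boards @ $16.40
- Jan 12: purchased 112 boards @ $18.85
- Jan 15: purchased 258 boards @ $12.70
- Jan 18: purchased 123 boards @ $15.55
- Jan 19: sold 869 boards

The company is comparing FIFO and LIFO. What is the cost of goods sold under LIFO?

COGS = $13,986.65

FIFO COGS: 53 @ $20.05 + 385 @ $18.70 + 150 @ $16.40 + 112 @ $18.85 + 169 @ $12.70 = $14,979.65
LIFO COGS: 123 @ $15.55 + 258 @ $12.70 + 112 @ $18.85 + 150 @ $16.40 + 226 @ $18.70 = $13,986.65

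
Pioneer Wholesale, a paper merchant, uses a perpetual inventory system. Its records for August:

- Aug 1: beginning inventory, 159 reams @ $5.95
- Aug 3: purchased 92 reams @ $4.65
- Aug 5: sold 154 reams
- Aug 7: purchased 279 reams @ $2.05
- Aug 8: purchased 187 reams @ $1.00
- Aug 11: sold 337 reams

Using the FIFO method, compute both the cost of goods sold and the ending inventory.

COGS = $1,865.85; ending inventory = $266.95

Aug 5, 154 sold [FIFO — oldest first]: 154 @ $5.95 = $916.30
Aug 11, 337 sold [FIFO — oldest first]: 5 @ $5.95 + 92 @ $4.65 + 240 @ $2.05 = $949.55
Total COGS = $916.30 + $949.55 = $1,865.85
Ending inventory: 39 @ $2.05 + 187 @ $1.00 = $266.95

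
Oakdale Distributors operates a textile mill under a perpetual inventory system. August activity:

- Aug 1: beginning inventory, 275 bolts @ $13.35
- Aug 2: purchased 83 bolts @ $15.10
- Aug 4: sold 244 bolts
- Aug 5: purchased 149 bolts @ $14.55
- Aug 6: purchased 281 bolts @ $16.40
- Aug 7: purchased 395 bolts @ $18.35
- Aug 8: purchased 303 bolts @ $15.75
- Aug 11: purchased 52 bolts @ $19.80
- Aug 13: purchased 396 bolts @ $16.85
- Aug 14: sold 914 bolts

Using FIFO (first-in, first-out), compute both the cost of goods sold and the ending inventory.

Aug 4, 244 sold [FIFO — oldest first]: 244 @ $13.35 = $3,257.40
Aug 14, 914 sold [FIFO — oldest first]: 31 @ $13.35 + 83 @ $15.10 + 149 @ $14.55 + 281 @ $16.40 + 370 @ $18.35 = $15,233.00
Total COGS = $3,257.40 + $15,233.00 = $18,490.40
Ending inventory: 25 @ $18.35 + 303 @ $15.75 + 52 @ $19.80 + 396 @ $16.85 = $12,933.20
Check: goods available $31,423.60 = COGS $18,490.40 + ending $12,933.20

COGS = $18,490.40; ending inventory = $12,933.20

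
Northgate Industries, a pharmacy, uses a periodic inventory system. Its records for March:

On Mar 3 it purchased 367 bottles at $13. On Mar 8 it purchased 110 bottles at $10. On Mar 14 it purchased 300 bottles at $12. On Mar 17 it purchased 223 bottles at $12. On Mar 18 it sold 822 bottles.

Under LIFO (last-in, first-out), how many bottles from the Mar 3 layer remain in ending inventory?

Mar 18, 822 sold [LIFO — newest first]: 223 @ $12 + 300 @ $12 + 110 @ $10 + 189 @ $13 = $9,833
Ending inventory: 178 @ $13 = $2,314
Check: goods available $12,147 = COGS $9,833 + ending $2,314

178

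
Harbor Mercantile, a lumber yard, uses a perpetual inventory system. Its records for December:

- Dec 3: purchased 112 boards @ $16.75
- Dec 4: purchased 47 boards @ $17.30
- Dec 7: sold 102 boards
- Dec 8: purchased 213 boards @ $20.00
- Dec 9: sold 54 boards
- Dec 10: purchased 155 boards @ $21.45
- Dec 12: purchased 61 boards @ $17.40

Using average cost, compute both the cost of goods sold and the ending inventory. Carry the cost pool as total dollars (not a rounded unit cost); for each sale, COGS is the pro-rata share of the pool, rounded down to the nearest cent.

After Dec 3: 112 on hand, pool $1,876.00 (≈ $16.7500 each)
After Dec 4: 159 on hand, pool $2,689.10 (≈ $16.9126 each)
Dec 7, sell 102: 102/159 × $2,689.10 → $1,725.08
After Dec 8: 270 on hand, pool $5,224.02 (≈ $19.3482 each)
Dec 9, sell 54: 54/270 × $5,224.02 → $1,044.80
After Dec 10: 371 on hand, pool $7,503.97 (≈ $20.2263 each)
After Dec 12: 432 on hand, pool $8,565.37 (≈ $19.8272 each)
Total COGS = $1,725.08 + $1,044.80 = $2,769.88
Ending inventory (cost pool remaining) = $8,565.37

COGS = $2,769.88; ending inventory = $8,565.37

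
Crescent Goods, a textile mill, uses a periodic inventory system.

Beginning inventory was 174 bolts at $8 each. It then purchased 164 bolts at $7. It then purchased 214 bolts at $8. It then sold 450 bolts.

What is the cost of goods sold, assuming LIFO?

Sale 1 (450) [LIFO — newest first]: 214 @ $8 + 164 @ $7 + 72 @ $8 = $3,436
Ending inventory: 102 @ $8 = $816
Check: goods available $4,252 = COGS $3,436 + ending $816

COGS = $3,436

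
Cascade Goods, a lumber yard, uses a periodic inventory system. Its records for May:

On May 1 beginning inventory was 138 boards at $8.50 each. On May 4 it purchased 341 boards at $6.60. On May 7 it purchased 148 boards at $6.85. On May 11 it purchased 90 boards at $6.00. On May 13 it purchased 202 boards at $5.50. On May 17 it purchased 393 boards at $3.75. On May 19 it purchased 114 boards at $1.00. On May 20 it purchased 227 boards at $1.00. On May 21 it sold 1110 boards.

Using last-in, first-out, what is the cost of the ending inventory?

May 21, 1110 sold [LIFO — newest first]: 227 @ $1.00 + 114 @ $1.00 + 393 @ $3.75 + 202 @ $5.50 + 90 @ $6.00 + 84 @ $6.85 = $4,041.15
Ending inventory: 138 @ $8.50 + 341 @ $6.60 + 64 @ $6.85 = $3,862.00

Ending inventory = $3,862.00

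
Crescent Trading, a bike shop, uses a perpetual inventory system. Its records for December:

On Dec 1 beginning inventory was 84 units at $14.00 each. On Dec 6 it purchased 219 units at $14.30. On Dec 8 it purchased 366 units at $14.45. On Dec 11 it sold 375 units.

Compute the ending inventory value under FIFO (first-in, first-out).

Dec 11, 375 sold [FIFO — oldest first]: 84 @ $14.00 + 219 @ $14.30 + 72 @ $14.45 = $5,348.10
Ending inventory: 294 @ $14.45 = $4,248.30

Ending inventory = $4,248.30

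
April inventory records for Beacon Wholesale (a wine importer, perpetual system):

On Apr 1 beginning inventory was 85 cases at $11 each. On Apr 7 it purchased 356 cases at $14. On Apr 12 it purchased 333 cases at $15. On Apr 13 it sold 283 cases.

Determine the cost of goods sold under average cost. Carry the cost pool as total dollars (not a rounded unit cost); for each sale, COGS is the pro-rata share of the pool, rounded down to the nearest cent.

COGS = $3,990.51

After Apr 1: 85 on hand, pool $935.00 (≈ $11.0000 each)
After Apr 7: 441 on hand, pool $5,919.00 (≈ $13.4218 each)
After Apr 12: 774 on hand, pool $10,914.00 (≈ $14.1008 each)
Apr 13, sell 283: 283/774 × $10,914.00 → $3,990.51
Ending inventory (cost pool remaining) = $6,923.49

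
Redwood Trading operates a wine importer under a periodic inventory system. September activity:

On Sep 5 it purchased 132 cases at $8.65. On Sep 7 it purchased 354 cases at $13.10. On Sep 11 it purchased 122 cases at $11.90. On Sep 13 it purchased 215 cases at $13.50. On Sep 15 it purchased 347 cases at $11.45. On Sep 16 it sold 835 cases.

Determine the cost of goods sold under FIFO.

Sep 16, 835 sold [FIFO — oldest first]: 132 @ $8.65 + 354 @ $13.10 + 122 @ $11.90 + 215 @ $13.50 + 12 @ $11.45 = $10,270.90
Ending inventory: 335 @ $11.45 = $3,835.75
Check: goods available $14,106.65 = COGS $10,270.90 + ending $3,835.75

COGS = $10,270.90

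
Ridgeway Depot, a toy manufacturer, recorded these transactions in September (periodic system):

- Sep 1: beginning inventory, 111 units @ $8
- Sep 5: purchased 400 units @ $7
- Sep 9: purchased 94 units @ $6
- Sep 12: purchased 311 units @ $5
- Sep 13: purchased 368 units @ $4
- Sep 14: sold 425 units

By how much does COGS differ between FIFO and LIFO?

$1,329

FIFO COGS: 111 @ $8 + 314 @ $7 = $3,086
LIFO COGS: 368 @ $4 + 57 @ $5 = $1,757
Difference = |$3,086 − $1,757| = $1,329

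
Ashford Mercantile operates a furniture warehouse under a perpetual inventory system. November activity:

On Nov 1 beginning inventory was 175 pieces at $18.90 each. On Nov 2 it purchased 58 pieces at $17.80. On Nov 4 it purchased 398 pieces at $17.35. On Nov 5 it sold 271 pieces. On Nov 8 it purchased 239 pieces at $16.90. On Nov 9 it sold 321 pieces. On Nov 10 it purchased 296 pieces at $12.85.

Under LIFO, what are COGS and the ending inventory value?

Nov 5, 271 sold [LIFO — newest first]: 271 @ $17.35 = $4,701.85
Nov 9, 321 sold [LIFO — newest first]: 239 @ $16.90 + 82 @ $17.35 = $5,461.80
Total COGS = $4,701.85 + $5,461.80 = $10,163.65
Ending inventory: 175 @ $18.90 + 58 @ $17.80 + 45 @ $17.35 + 296 @ $12.85 = $8,924.25

COGS = $10,163.65; ending inventory = $8,924.25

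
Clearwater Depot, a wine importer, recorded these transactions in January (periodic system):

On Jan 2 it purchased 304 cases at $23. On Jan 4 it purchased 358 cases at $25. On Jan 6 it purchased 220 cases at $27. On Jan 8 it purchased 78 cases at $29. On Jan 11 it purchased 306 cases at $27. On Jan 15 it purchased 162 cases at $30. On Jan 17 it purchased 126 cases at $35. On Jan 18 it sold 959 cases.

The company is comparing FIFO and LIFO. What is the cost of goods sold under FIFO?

FIFO COGS: 304 @ $23 + 358 @ $25 + 220 @ $27 + 77 @ $29 = $24,115
LIFO COGS: 126 @ $35 + 162 @ $30 + 306 @ $27 + 78 @ $29 + 220 @ $27 + 67 @ $25 = $27,409

COGS = $24,115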